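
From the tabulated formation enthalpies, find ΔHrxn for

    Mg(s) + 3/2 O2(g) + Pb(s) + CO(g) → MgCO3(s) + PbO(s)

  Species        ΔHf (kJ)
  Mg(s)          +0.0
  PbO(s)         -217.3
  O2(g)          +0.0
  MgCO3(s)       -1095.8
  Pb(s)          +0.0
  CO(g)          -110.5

ΔHrxn = -1202.6 kJ

Products: 1·(-1095.8) + 1·(-217.3) = -1313.1
Reactants: 1·(+0.0) + 3/2·(+0.0) + 1·(+0.0) + 1·(-110.5) = -110.5
ΔHrxn = (-1313.1) − (-110.5) = -1202.6 kJ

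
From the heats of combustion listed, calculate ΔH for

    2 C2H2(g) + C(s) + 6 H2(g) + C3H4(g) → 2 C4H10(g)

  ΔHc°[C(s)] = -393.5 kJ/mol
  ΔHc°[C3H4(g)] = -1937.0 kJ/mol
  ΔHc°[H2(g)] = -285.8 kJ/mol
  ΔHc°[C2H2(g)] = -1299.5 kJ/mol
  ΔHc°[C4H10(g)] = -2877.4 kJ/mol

ΔH = -889.5 kJ/mol

With combustion enthalpies, reactants minus products:
= [2·(-1299.5) + 1·(-393.5) + 6·(-285.8) + 1·(-1937.0)] − [2·(-2877.4)]
= -889.5 kJ/mol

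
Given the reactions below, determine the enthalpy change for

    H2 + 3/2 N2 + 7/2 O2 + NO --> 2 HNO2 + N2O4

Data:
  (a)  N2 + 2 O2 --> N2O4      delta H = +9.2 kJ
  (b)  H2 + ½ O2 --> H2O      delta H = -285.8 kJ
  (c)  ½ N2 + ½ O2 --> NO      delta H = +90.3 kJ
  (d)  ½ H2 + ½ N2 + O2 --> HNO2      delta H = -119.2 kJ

(a) as written: +9.2 kJ
(b): not needed.
(c) reversed: -90.3 kJ
(d) × 2: (2)·(-119.2) = -238.4 kJ
By Hess's law, delta H = (+9.2) + (-90.3) + (-238.4) = -319.5 kJ

delta H = -319.5 kJ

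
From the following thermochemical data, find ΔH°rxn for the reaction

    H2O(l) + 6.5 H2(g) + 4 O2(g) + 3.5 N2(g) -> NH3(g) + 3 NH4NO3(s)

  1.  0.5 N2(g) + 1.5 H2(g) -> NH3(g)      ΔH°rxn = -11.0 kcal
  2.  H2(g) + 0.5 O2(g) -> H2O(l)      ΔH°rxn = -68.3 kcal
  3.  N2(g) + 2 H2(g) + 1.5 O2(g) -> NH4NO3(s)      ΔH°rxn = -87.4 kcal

eq. 1 as written: -11.0 kcal
eq. 2 reversed: +68.3 kcal
eq. 3 × 3: (3)·(-87.4) = -262.2 kcal
By Hess's law, ΔH°rxn = (1)·(-11.0) + (-1)·(-68.3) + (3)·(-87.4) = -204.9 kcal

ΔH°rxn = -204.9 kcal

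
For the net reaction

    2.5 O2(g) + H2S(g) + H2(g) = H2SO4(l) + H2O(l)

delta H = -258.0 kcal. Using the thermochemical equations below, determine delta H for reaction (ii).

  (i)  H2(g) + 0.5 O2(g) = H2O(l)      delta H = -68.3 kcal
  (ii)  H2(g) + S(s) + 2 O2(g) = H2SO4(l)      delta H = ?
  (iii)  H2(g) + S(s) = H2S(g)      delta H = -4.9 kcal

delta H = -194.6 kcal

(i) as written: -68.3 kcal
(ii) as written: contributes x
(iii) reversed: +4.9 kcal
-258.0 = (-68.3) + (+4.9) + x
x = (-258.0 − (-63.4)) / (1) = -194.6 kcal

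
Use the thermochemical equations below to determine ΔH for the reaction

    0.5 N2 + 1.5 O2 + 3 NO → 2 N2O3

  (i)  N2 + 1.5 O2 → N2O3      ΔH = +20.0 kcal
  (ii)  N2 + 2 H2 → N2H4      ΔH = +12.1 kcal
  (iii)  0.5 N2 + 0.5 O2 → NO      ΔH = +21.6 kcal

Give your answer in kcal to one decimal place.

ΔH = -24.8 kcal

(i) × 2 (×2 to match 2 N2O3 in the target): (2)·(+20.0) = +40.0 kcal
(ii): not needed (H2 appears nowhere else).
(iii) reversed and × 3 (NO must end up as a reactant; ×3 to match 3 NO in the target): (-3)·(+21.6) = -64.8 kcal
ΔH = (+40.0) + (-64.8) = -24.8 kcal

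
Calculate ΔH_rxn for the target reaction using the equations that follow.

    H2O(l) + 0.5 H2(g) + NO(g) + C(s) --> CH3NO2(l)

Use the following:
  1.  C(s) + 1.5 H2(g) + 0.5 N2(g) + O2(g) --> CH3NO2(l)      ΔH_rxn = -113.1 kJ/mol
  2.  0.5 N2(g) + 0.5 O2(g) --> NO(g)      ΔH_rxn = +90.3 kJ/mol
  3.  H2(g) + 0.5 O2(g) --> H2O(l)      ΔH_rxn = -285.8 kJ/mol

ΔH_rxn = 82.4 kJ/mol

eq. 1 as written (CH3NO2(l) already on the product side): -113.1 kJ/mol
eq. 2 reversed (reverse to put NO(g) on the reactant side): -90.3 kJ/mol
eq. 3 reversed (reverse to put H2O(l) on the reactant side): +285.8 kJ/mol
Combining the equations, ΔH_rxn = (1)·(-113.1) + (-1)·(+90.3) + (-1)·(-285.8) = 82.4 kJ/mol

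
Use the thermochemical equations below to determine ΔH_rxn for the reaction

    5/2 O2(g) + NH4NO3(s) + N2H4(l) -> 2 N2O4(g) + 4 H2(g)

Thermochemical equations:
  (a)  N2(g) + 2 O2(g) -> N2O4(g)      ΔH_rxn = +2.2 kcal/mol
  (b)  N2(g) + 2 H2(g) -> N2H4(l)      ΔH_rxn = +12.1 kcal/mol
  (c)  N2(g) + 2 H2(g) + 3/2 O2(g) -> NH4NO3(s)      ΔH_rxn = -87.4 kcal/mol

ΔH_rxn = 79.7 kcal/mol

(a) × 2: (2)·(+2.2) = +4.4 kcal/mol
(b) reversed: -12.1 kcal/mol
(c) reversed: +87.4 kcal/mol
ΔH_rxn = (+4.4) + (-12.1) + (+87.4) = 79.7 kcal/mol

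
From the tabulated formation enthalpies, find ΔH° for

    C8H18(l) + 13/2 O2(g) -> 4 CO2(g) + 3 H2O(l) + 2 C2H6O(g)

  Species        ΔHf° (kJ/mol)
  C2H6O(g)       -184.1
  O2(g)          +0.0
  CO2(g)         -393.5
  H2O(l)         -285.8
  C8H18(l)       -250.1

ΔH° = -2549.5 kJ/mol

Products: 4·(-393.5) + 3·(-285.8) + 2·(-184.1) = -2799.6
Reactants: 1·(-250.1) + 13/2·(+0.0) = -250.1
ΔH° = (-2799.6) − (-250.1) = -2549.5 kJ/mol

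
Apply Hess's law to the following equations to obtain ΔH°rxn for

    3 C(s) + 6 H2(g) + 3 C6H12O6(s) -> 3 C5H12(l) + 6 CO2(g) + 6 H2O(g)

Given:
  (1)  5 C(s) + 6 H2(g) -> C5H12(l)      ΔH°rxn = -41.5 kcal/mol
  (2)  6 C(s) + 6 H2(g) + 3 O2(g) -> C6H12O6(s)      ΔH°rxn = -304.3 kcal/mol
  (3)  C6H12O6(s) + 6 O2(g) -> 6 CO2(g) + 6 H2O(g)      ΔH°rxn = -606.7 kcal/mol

(1) × 3 (×3 to match 3 C5H12(l) in the target): (3)·(-41.5) = -124.5 kcal/mol
(2) reversed and × 2: (-2)·(-304.3) = +608.6 kcal/mol
(3) as written (CO2(g) already on the product side): -606.7 kcal/mol
ΔH°rxn = (-124.5) + (+608.6) + (-606.7) = -122.6 kcal/mol

ΔH°rxn = -122.6 kcal/mol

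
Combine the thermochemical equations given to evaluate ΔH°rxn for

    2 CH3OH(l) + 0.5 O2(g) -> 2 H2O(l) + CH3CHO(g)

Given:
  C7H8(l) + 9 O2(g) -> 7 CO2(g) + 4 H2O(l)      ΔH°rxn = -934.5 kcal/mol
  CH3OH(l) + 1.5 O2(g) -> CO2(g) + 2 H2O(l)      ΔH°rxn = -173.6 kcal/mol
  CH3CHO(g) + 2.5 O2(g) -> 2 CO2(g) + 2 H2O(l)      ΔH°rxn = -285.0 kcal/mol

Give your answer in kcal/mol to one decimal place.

equation 1: not needed.
equation 2 × 2: (2)·(-173.6) = -347.2 kcal/mol
equation 3 reversed: +285.0 kcal/mol
ΔH°rxn = (-347.2) + (+285.0) = -62.2 kcal/mol

ΔH°rxn = -62.2 kcal/mol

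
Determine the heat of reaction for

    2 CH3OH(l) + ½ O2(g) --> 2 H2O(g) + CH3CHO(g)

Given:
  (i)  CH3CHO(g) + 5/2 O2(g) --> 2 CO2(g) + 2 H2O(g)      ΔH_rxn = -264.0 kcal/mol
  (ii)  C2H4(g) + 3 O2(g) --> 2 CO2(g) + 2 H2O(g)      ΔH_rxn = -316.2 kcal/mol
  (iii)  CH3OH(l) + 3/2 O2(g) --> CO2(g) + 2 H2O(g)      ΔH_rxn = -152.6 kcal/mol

ΔH_rxn = -41.2 kcal/mol

(i) reversed (reverse to put CH3CHO(g) on the product side): +264.0 kcal/mol
(ii): not needed (C2H4(g) appears nowhere else).
(iii) × 2 (×2 to match 2 CH3OH(l) in the target): (2)·(-152.6) = -305.2 kcal/mol
ΔH_rxn = (+264.0) + (-305.2) = -41.2 kcal/mol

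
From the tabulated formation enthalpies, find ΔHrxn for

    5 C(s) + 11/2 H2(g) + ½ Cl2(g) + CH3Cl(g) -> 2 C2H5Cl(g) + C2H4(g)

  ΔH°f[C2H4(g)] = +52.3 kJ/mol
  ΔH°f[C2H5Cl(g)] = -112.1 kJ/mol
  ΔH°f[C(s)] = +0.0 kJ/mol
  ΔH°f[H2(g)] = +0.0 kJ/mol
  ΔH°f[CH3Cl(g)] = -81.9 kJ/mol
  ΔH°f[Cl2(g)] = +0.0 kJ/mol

ΔHrxn = -90.0 kJ/mol

Products: 2·(-112.1) + 1·(+52.3) = -171.9
Reactants: 5·(+0.0) + 11/2·(+0.0) + 1/2·(+0.0) + 1·(-81.9) = -81.9
ΔHrxn = (-171.9) − (-81.9) = -90.0 kJ/mol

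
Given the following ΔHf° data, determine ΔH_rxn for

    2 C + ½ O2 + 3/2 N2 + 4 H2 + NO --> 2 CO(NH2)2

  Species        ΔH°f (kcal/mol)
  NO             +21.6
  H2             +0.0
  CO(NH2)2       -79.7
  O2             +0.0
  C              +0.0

ΔH_rxn = -181.0 kcal/mol

ΔH°rxn = Σ nΔHf°(products) − Σ nΔHf°(reactants).
Products: 2·(-79.7) = -159.4
Reactants: 2·(+0.0) + 1/2·(+0.0) + 3/2·(+0.0) + 4·(+0.0) + 1·(+21.6) = +21.6
ΔH_rxn = (-159.4) − (+21.6) = -181.0 kcal/mol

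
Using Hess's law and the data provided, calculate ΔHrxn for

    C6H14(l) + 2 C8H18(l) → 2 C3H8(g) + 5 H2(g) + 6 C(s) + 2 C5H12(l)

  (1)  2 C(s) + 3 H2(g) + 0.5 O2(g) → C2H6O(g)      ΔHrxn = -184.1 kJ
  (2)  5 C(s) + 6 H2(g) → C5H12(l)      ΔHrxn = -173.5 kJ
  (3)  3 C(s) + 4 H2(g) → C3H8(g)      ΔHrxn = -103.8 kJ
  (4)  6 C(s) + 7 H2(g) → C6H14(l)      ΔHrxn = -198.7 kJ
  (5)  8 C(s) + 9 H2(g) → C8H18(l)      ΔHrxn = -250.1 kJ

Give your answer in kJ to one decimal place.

ΔHrxn = 144.3 kJ

(1): not needed (C2H6O(g) appears nowhere else).
(2) × 2 (×2 to match 2 C5H12(l) in the target): (2)·(-173.5) = -347.0 kJ
(3) × 2 (×2 to match 2 C3H8(g) in the target): (2)·(-103.8) = -207.6 kJ
(4) reversed (reverse to put C6H14(l) on the reactant side): +198.7 kJ
(5) reversed and × 2 (C8H18(l) must end up as a reactant; scale by 2 for the 2 C8H18(l)): (-2)·(-250.1) = +500.2 kJ
ΔHrxn = (2)·(-173.5) + (2)·(-103.8) + (-1)·(-198.7) + (-2)·(-250.1) = 144.3 kJ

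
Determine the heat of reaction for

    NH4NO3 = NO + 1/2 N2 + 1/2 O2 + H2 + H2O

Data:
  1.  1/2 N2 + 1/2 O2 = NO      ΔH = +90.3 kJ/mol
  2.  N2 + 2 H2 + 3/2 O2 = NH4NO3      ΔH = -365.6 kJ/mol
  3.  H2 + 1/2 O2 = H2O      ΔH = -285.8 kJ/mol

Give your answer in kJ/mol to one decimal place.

eq. 1 as written (NO already on the product side): +90.3 kJ/mol
eq. 2 reversed (reverse to put NH4NO3 on the reactant side): +365.6 kJ/mol
eq. 3 as written (H2O already on the product side): -285.8 kJ/mol
By Hess's law, ΔH = (1)·(+90.3) + (-1)·(-365.6) + (1)·(-285.8) = 170.1 kJ/mol

ΔH = 170.1 kJ/mol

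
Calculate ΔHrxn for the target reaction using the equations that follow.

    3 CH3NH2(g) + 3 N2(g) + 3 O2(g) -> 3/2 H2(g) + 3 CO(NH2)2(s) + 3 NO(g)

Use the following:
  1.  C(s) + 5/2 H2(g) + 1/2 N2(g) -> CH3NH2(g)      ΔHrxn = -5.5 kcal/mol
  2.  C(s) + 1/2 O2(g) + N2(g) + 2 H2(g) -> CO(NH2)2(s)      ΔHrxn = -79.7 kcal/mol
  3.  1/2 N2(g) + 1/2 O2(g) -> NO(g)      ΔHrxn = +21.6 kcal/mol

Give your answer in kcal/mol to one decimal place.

ΔHrxn = -157.8 kcal/mol

eq. 1 reversed and × 3 (CH3NH2(g) must end up as a reactant; ×3 to match 3 CH3NH2(g) in the target): (-3)·(-5.5) = +16.5 kcal/mol
eq. 2 × 3 (scale by 3 for the 3 CO(NH2)2(s)): (3)·(-79.7) = -239.1 kcal/mol
eq. 3 × 3 (×3 to match 3 NO(g) in the target): (3)·(+21.6) = +64.8 kcal/mol
ΔHrxn = (-3)·(-5.5) + (3)·(-79.7) + (3)·(+21.6) = -157.8 kcal/mol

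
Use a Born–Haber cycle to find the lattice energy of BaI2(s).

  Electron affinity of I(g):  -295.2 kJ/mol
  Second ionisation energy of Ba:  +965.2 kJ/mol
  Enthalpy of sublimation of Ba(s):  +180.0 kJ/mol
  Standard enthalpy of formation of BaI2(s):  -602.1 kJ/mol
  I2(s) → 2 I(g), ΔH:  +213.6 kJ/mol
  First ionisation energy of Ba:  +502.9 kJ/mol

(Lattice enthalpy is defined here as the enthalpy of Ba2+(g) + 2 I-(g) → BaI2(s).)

ΔHf° = 1·ΔHsub + 1·(ΣIE) + 1·D(I2) + 2·EA + U
-602.1 = 1·(+180.0) + 1·(+1468.1) + 1·(+213.6) + 2·(-295.2) + U
U = -602.1 − (+1271.3) = -1873.4 kJ/mol

U = -1873.4 kJ/mol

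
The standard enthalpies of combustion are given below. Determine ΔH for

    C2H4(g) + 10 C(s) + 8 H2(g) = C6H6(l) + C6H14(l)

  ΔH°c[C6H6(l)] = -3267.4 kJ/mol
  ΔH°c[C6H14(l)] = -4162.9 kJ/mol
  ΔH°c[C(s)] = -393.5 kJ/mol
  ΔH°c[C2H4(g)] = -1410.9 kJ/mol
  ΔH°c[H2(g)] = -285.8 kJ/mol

ΔH = -202.0 kJ/mol

With combustion enthalpies, reactants minus products:
= [1·(-1410.9) + 10·(-393.5) + 8·(-285.8)] − [1·(-3267.4) + 1·(-4162.9)]
= -202.0 kJ/mol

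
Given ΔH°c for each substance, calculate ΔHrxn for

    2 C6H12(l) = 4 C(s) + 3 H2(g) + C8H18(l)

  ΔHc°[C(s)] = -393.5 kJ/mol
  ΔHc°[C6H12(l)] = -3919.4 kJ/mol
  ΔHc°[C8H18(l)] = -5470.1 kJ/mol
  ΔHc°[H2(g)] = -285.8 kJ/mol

With combustion enthalpies, reactants minus products:
= [2·(-3919.4)] − [4·(-393.5) + 3·(-285.8) + 1·(-5470.1)]
= 62.7 kJ/mol

ΔHrxn = 62.7 kJ/mol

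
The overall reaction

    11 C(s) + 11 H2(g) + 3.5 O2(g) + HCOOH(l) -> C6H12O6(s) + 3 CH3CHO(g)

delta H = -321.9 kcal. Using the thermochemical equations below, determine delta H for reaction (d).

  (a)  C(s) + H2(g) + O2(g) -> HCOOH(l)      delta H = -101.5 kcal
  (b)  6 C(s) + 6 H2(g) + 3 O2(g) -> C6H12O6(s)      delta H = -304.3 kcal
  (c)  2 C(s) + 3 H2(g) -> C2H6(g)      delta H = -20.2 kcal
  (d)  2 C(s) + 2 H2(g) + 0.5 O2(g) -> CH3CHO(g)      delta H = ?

delta H = -39.7 kcal

(a) reversed (reverse to put HCOOH(l) on the reactant side): +101.5 kcal
(b) as written (C6H12O6(s) already on the product side): -304.3 kcal
(c): not needed (C2H6(g) appears nowhere else).
(d) × 3 (×3 to match 3 CH3CHO(g) in the target): contributes 3·x
-321.9 = (+101.5) + (-304.3) + 3·x
x = (-321.9 − (-202.8)) / (3) = -39.7 kcal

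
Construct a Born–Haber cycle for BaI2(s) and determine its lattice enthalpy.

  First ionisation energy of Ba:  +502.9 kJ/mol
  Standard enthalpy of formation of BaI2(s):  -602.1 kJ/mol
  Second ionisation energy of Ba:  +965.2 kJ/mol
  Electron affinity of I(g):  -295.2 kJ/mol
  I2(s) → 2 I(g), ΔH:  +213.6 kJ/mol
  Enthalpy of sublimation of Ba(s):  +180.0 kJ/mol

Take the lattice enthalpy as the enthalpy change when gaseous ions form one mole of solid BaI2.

U = -1873.4 kJ/mol

ΔHf° = 1·ΔHsub + 1·(ΣIE) + 1·D(I2) + 2·EA + U
-602.1 = 1·(+180.0) + 1·(+1468.1) + 1·(+213.6) + 2·(-295.2) + U
U = -602.1 − (+1271.3) = -1873.4 kJ/mol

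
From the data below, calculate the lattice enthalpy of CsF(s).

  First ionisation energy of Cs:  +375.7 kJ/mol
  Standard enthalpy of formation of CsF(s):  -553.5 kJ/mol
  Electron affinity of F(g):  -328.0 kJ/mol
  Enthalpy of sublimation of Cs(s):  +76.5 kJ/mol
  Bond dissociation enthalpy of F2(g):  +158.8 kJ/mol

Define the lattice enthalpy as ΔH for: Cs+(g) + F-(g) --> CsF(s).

U = -757.1 kJ/mol

ΔHf° = 1·ΔHsub + 1·(ΣIE) + 1/2·D(F2) + 1·EA + U
-553.5 = 1·(+76.5) + 1·(+375.7) + 1/2·(+158.8) + 1·(-328.0) + U
U = -553.5 − (+203.6) = -757.1 kJ/mol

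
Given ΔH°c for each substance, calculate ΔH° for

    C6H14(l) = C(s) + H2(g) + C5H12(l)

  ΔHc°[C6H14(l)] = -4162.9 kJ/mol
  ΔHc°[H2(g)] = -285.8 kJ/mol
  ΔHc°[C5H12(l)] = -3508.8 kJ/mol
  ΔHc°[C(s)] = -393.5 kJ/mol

ΔH° = 25.2 kJ/mol

With combustion enthalpies, reactants minus products:
= [1·(-4162.9)] − [1·(-393.5) + 1·(-285.8) + 1·(-3508.8)]
= 25.2 kJ/mol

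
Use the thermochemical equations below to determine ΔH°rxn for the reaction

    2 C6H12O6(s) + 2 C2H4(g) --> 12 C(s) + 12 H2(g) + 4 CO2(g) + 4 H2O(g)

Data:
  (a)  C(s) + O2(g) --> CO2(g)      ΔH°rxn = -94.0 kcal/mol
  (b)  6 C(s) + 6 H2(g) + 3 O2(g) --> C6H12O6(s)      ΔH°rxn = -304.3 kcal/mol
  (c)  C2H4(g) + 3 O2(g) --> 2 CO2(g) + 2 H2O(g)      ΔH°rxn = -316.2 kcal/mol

(a): not needed.
(b) reversed and × 2 (reverse to put C6H12O6(s) on the reactant side; scale by 2 for the 2 C6H12O6(s)): (-2)·(-304.3) = +608.6 kcal/mol
(c) × 2 (×2 to match 2 C2H4(g) in the target): (2)·(-316.2) = -632.4 kcal/mol
Summing the manipulated equations, ΔH°rxn = (+608.6) + (-632.4) = -23.8 kcal/mol

ΔH°rxn = -23.8 kcal/mol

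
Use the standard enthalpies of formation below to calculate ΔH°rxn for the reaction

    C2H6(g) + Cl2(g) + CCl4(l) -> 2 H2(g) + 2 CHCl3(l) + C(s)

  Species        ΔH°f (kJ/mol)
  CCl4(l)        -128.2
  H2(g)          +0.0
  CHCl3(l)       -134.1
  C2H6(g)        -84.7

ΔH°rxn = -55.3 kJ/mol

Products: 2·(+0.0) + 2·(-134.1) + 1·(+0.0) = -268.2
Reactants: 1·(-84.7) + 1·(+0.0) + 1·(-128.2) = -212.9
ΔH°rxn = (-268.2) − (-212.9) = -55.3 kJ/mol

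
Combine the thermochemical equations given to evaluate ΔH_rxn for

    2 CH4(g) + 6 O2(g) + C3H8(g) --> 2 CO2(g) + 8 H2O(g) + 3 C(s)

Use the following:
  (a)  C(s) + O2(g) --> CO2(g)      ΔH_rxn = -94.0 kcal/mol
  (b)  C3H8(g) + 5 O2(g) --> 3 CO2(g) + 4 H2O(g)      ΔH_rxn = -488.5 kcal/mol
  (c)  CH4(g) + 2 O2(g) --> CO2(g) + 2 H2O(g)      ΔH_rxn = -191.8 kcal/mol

(a) reversed and × 3: (-3)·(-94.0) = +282.0 kcal/mol
(b) as written: -488.5 kcal/mol
(c) × 2: (2)·(-191.8) = -383.6 kcal/mol
ΔH_rxn = (+282.0) + (-488.5) + (-383.6) = -590.1 kcal/mol

ΔH_rxn = -590.1 kcal/mol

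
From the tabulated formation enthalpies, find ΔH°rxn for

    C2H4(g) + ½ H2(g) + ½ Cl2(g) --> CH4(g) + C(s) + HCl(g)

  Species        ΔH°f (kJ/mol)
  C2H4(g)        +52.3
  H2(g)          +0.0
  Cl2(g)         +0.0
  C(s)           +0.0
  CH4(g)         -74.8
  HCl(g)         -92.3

Products: 1·(-74.8) + 1·(+0.0) + 1·(-92.3) = -167.1
Reactants: 1·(+52.3) + 1/2·(+0.0) + 1/2·(+0.0) = +52.3
ΔH°rxn = (-167.1) − (+52.3) = -219.4 kJ/mol

ΔH°rxn = -219.4 kJ/mol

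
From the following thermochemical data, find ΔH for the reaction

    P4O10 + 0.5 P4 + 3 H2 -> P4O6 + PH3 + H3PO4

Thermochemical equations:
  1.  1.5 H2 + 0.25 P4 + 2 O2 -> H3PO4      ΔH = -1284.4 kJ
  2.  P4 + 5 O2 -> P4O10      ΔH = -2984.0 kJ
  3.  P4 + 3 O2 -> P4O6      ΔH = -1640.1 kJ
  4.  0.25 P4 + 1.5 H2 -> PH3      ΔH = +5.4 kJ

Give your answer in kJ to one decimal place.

ΔH = 64.9 kJ

eq. 1 as written: -1284.4 kJ
eq. 2 reversed: +2984.0 kJ
eq. 3 as written: -1640.1 kJ
eq. 4 as written: +5.4 kJ
ΔH = (1)·(-1284.4) + (-1)·(-2984.0) + (1)·(-1640.1) + (1)·(+5.4) = 64.9 kJ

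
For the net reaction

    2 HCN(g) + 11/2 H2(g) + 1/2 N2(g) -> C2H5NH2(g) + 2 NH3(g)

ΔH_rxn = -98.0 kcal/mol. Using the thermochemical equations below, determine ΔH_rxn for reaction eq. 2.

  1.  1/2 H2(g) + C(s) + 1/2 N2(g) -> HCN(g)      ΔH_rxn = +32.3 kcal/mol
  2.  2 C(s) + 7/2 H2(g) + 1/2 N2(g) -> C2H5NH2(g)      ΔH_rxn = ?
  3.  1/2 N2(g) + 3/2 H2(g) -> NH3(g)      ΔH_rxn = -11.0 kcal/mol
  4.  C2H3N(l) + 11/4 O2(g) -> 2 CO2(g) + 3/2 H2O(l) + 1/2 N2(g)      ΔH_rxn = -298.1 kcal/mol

eq. 1 reversed and × 2 (reverse to put HCN(g) on the reactant side; scale by 2 for the 2 HCN(g)): (-2)·(+32.3) = -64.6 kcal/mol
eq. 2 as written (C2H5NH2(g) already on the product side): contributes x
eq. 3 × 2 (scale by 2 for the 2 NH3(g)): (2)·(-11.0) = -22.0 kcal/mol
eq. 4: not needed (CO2(g) appears nowhere else).
-98.0 = (-64.6) + (-22.0) + x
x = (-98.0 − (-86.6)) / (1) = -11.4 kcal/mol

ΔH_rxn = -11.4 kcal/mol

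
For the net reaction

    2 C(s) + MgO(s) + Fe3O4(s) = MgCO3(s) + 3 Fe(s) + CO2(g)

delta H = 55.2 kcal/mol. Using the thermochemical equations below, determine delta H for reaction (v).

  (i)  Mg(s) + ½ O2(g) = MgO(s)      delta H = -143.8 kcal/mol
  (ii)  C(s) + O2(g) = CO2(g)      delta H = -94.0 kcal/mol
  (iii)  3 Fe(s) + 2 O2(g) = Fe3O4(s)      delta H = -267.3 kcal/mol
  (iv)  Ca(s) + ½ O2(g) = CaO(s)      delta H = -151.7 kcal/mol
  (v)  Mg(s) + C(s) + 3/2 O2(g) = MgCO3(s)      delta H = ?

delta H = -261.9 kcal/mol

(i) reversed: +143.8 kcal/mol
(ii) as written: -94.0 kcal/mol
(iii) reversed: +267.3 kcal/mol
(iv): not needed.
(v) as written: contributes x
+55.2 = (+143.8) + (-94.0) + (+267.3) + x
x = (+55.2 − (+317.1)) / (1) = -261.9 kcal/mol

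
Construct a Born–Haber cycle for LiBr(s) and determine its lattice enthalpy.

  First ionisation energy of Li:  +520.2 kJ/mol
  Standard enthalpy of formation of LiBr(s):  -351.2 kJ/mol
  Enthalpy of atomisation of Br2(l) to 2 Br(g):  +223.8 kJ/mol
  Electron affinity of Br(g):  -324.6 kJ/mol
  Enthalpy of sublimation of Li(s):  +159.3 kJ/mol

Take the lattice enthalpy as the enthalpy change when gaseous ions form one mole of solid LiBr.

U = -818.0 kJ/mol

ΔHf° = 1·ΔHsub + 1·(ΣIE) + 1/2·D(Br2) + 1·EA + U
-351.2 = 1·(+159.3) + 1·(+520.2) + 1/2·(+223.8) + 1·(-324.6) + U
U = -351.2 − (+466.8) = -818.0 kJ/mol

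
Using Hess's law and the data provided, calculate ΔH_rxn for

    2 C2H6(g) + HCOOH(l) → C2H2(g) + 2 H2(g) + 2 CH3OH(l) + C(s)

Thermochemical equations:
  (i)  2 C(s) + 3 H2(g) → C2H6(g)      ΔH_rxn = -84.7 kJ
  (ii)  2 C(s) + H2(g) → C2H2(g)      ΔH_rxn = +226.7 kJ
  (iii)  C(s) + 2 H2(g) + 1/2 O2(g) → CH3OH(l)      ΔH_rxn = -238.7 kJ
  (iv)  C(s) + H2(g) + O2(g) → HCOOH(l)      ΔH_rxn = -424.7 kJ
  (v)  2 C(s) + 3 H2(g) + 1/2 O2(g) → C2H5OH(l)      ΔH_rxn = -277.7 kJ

(i) reversed and × 2 (reverse to put C2H6(g) on the reactant side; ×2 to match 2 C2H6(g) in the target): (-2)·(-84.7) = +169.4 kJ
(ii) as written (C2H2(g) already on the product side): +226.7 kJ
(iii) × 2 (×2 to match 2 CH3OH(l) in the target): (2)·(-238.7) = -477.4 kJ
(iv) reversed (reverse to put HCOOH(l) on the reactant side): +424.7 kJ
(v): not needed (C2H5OH(l) appears nowhere else).
By Hess's law, ΔH_rxn = (-2)·(-84.7) + (1)·(+226.7) + (2)·(-238.7) + (-1)·(-424.7) = 343.4 kJ

ΔH_rxn = 343.4 kJ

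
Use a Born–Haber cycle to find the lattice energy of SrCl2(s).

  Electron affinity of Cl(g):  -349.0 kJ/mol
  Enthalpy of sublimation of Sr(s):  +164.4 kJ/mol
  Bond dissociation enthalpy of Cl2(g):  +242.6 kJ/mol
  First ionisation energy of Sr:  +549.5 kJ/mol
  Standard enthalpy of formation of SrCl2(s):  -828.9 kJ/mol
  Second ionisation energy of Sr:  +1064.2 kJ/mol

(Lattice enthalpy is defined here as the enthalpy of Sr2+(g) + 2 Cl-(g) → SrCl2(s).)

ΔHf° = 1·ΔHsub + 1·(ΣIE) + 1·D(Cl2) + 2·EA + U
-828.9 = 1·(+164.4) + 1·(+1613.7) + 1·(+242.6) + 2·(-349.0) + U
U = -828.9 − (+1322.7) = -2151.6 kJ/mol

U = -2151.6 kJ/mol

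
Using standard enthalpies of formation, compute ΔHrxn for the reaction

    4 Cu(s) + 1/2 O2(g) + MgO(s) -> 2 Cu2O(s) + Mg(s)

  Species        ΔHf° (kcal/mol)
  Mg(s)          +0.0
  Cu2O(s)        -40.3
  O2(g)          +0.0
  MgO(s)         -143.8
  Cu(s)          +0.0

ΔH°rxn = Σ nΔHf°(products) − Σ nΔHf°(reactants).
Products: 2·(-40.3) + 1·(+0.0) = -80.6
Reactants: 4·(+0.0) + 1/2·(+0.0) + 1·(-143.8) = -143.8
ΔHrxn = (-80.6) − (-143.8) = 63.2 kcal/mol

ΔHrxn = 63.2 kcal/mol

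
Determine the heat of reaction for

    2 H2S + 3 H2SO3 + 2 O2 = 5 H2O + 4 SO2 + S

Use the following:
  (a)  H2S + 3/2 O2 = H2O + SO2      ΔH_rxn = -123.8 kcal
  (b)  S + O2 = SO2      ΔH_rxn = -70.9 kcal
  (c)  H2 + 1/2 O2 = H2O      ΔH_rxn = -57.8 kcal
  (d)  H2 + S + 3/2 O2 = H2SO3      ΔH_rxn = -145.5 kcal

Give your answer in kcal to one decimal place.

(a) × 2: (2)·(-123.8) = -247.6 kcal
(b) × 2: (2)·(-70.9) = -141.8 kcal
(c) × 3: (3)·(-57.8) = -173.4 kcal
(d) reversed and × 3: (-3)·(-145.5) = +436.5 kcal
By Hess's law, ΔH_rxn = (2)·(-123.8) + (2)·(-70.9) + (3)·(-57.8) + (-3)·(-145.5) = -126.3 kcal

ΔH_rxn = -126.3 kcal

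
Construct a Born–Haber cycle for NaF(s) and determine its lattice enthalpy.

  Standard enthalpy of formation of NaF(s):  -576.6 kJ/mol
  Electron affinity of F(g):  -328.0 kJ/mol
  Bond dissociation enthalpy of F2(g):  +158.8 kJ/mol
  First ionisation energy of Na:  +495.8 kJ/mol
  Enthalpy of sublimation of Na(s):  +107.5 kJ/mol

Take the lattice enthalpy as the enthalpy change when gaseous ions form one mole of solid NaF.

ΔHf° = 1·ΔHsub + 1·(ΣIE) + 1/2·D(F2) + 1·EA + U
-576.6 = 1·(+107.5) + 1·(+495.8) + 1/2·(+158.8) + 1·(-328.0) + U
U = -576.6 − (+354.7) = -931.3 kJ/mol

U = -931.3 kJ/mol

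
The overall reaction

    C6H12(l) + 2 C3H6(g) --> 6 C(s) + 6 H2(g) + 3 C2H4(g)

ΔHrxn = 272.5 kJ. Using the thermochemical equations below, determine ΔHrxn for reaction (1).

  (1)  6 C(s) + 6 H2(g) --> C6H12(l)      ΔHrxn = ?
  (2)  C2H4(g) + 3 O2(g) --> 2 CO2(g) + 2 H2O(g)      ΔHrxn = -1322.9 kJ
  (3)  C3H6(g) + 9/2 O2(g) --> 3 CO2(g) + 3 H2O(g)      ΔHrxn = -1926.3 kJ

(1) reversed (C6H12(l) must end up as a reactant): contributes −x
(2) reversed and × 3 (reverse to put C2H4(g) on the product side; scale by 3 for the 3 C2H4(g)): (-3)·(-1322.9) = +3968.7 kJ
(3) × 2 (scale by 2 for the 2 C3H6(g)): (2)·(-1926.3) = -3852.6 kJ
+272.5 = (+3968.7) + (-3852.6) − x
x = (+272.5 − (+116.1)) / (-1) = -156.4 kJ

ΔHrxn = -156.4 kJ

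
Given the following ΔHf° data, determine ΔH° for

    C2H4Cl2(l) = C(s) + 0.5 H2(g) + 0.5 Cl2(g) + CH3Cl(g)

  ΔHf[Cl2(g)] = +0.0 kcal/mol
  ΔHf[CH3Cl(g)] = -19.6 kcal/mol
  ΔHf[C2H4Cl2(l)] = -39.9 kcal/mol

ΔH° = 20.3 kcal/mol

Products: 1·(+0.0) + 1/2·(+0.0) + 1/2·(+0.0) + 1·(-19.6) = -19.6
Reactants: 1·(-39.9) = -39.9
ΔH° = (-19.6) − (-39.9) = 20.3 kcal/mol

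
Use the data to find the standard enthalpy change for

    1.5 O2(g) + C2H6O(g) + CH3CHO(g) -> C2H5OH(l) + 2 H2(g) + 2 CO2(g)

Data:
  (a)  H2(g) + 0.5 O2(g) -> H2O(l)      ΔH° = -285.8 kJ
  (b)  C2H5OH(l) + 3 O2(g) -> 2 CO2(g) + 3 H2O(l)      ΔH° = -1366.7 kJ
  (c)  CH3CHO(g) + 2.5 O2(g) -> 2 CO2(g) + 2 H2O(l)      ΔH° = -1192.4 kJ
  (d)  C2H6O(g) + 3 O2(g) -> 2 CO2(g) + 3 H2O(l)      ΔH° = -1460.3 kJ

(a) reversed and × 2: (-2)·(-285.8) = +571.6 kJ
(b) reversed: +1366.7 kJ
(c) as written: -1192.4 kJ
(d) as written: -1460.3 kJ
ΔH° = (+571.6) + (+1366.7) + (-1192.4) + (-1460.3) = -714.4 kJ

ΔH° = -714.4 kJ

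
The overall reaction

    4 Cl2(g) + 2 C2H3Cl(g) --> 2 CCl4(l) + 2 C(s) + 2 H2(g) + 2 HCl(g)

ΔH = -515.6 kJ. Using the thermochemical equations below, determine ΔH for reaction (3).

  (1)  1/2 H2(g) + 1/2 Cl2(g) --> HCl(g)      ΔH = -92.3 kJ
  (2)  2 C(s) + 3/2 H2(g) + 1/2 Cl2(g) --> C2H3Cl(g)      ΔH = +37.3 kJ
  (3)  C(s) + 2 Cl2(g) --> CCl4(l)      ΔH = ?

(1) × 2: (2)·(-92.3) = -184.6 kJ
(2) reversed and × 2: (-2)·(+37.3) = -74.6 kJ
(3) × 2: contributes 2·x
-515.6 = (-184.6) + (-74.6) + 2·x
x = (-515.6 − (-259.2)) / (2) = -128.2 kJ

ΔH = -128.2 kJ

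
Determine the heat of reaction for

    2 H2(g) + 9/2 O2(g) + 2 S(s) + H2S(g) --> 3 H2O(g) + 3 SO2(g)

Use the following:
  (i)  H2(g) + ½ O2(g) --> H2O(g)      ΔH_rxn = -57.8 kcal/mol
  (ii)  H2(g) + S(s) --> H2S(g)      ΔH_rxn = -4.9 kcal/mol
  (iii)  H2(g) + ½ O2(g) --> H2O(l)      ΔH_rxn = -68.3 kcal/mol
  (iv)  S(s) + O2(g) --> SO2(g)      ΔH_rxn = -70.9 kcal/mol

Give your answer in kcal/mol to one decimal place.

ΔH_rxn = -381.2 kcal/mol

(i) × 3: (3)·(-57.8) = -173.4 kcal/mol
(ii) reversed: +4.9 kcal/mol
(iii): not needed.
(iv) × 3: (3)·(-70.9) = -212.7 kcal/mol
ΔH_rxn = (-173.4) + (+4.9) + (-212.7) = -381.2 kcal/mol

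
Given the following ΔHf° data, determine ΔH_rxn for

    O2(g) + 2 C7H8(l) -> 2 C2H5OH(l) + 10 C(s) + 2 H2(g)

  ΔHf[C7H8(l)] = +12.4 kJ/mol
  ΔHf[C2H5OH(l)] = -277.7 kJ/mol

Products: 2·(-277.7) + 10·(+0.0) + 2·(+0.0) = -555.4
Reactants: 1·(+0.0) + 2·(+12.4) = +24.8
ΔH_rxn = (-555.4) − (+24.8) = -580.2 kJ/mol

ΔH_rxn = -580.2 kJ/mol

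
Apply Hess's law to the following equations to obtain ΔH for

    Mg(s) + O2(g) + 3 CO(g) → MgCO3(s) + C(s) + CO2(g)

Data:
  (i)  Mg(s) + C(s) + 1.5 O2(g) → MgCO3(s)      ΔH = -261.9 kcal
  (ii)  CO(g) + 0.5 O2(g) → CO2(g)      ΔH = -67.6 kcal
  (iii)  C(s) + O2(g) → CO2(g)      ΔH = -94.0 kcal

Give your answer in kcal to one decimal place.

(i) as written: -261.9 kcal
(ii) × 3: (3)·(-67.6) = -202.8 kcal
(iii) reversed and × 2: (-2)·(-94.0) = +188.0 kcal
ΔH = (1)·(-261.9) + (3)·(-67.6) + (-2)·(-94.0) = -276.7 kcal

ΔH = -276.7 kcal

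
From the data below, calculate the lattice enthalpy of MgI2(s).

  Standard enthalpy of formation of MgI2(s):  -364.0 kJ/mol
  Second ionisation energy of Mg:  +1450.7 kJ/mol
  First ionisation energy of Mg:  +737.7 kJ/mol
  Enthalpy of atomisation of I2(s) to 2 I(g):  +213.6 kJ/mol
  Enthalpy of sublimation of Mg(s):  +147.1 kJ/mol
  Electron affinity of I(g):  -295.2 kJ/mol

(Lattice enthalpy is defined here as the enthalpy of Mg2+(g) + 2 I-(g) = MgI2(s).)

U = -2322.7 kJ/mol

ΔHf° = 1·ΔHsub + 1·(ΣIE) + 1·D(I2) + 2·EA + U
-364.0 = 1·(+147.1) + 1·(+2188.4) + 1·(+213.6) + 2·(-295.2) + U
U = -364.0 − (+1958.7) = -2322.7 kJ/mol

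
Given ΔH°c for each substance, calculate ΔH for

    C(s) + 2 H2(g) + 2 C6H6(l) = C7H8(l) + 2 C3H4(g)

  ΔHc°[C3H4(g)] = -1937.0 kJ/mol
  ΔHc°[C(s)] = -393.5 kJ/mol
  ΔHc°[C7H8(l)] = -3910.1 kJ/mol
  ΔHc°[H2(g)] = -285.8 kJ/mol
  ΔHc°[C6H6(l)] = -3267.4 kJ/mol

With combustion enthalpies, reactants minus products:
= [1·(-393.5) + 2·(-285.8) + 2·(-3267.4)] − [1·(-3910.1) + 2·(-1937.0)]
= 284.2 kJ/mol

ΔH = 284.2 kJ/mol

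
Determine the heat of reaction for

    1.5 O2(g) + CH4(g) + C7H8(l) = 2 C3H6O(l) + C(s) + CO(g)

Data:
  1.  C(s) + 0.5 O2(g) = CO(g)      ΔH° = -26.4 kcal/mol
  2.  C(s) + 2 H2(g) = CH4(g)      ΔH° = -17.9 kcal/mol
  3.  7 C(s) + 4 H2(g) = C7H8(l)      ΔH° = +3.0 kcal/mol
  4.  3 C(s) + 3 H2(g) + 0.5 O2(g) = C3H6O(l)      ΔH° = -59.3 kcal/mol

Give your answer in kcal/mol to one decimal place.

eq. 1 as written (CO(g) already on the product side): -26.4 kcal/mol
eq. 2 reversed (CH4(g) must end up as a reactant): +17.9 kcal/mol
eq. 3 reversed (reverse to put C7H8(l) on the reactant side): -3.0 kcal/mol
eq. 4 × 2 (×2 to match 2 C3H6O(l) in the target): (2)·(-59.3) = -118.6 kcal/mol
By Hess's law, ΔH° = (1)·(-26.4) + (-1)·(-17.9) + (-1)·(+3.0) + (2)·(-59.3) = -130.1 kcal/mol

ΔH° = -130.1 kcal/mol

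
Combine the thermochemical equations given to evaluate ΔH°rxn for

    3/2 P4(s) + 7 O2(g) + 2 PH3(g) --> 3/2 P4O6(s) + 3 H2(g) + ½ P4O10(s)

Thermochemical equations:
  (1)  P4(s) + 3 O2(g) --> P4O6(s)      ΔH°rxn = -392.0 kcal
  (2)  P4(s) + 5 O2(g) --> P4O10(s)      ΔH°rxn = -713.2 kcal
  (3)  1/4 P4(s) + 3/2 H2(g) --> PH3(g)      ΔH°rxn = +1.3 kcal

ΔH°rxn = -947.2 kcal

(1) × 3/2: (3/2)·(-392.0) = -588.0 kcal
(2) × 1/2: (1/2)·(-713.2) = -356.6 kcal
(3) reversed and × 2: (-2)·(+1.3) = -2.6 kcal
ΔH°rxn = (-588.0) + (-356.6) + (-2.6) = -947.2 kcal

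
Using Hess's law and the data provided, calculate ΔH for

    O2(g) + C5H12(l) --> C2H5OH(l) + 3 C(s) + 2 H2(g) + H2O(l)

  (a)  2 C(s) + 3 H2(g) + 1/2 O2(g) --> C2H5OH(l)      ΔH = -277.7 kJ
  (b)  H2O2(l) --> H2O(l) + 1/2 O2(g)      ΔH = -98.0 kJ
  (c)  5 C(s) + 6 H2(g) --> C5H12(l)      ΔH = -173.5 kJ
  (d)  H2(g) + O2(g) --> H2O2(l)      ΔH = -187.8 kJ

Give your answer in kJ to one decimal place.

(a) as written (C2H5OH(l) already on the product side): -277.7 kJ
(b) as written (H2O(l) already on the product side): -98.0 kJ
(c) reversed (reverse to put C5H12(l) on the reactant side): +173.5 kJ
(d) as written: -187.8 kJ
Summing the manipulated equations, ΔH = (-277.7) + (-98.0) + (+173.5) + (-187.8) = -390.0 kJ

ΔH = -390.0 kJ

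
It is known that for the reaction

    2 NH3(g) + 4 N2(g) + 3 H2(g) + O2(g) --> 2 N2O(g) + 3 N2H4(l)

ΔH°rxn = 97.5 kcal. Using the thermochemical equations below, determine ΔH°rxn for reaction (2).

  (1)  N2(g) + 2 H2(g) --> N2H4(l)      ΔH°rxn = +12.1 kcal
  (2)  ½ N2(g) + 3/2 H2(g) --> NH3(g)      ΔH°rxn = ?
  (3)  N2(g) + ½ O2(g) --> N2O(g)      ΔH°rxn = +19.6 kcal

ΔH°rxn = -11.0 kcal

(1) × 3: (3)·(+12.1) = +36.3 kcal
(2) reversed and × 2: contributes −2·x
(3) × 2: (2)·(+19.6) = +39.2 kcal
+97.5 = (+36.3) + (+39.2) − 2·x
x = (+97.5 − (+75.5)) / (-2) = -11.0 kcal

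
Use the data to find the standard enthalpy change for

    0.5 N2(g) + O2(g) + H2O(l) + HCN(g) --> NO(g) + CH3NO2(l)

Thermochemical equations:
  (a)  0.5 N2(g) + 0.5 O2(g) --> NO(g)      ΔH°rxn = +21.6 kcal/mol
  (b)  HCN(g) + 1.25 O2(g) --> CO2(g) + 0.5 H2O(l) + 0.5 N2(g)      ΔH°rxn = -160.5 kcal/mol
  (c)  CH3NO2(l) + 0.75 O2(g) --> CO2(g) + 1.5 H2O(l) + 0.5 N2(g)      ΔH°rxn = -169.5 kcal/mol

(a) as written (NO(g) already on the product side): +21.6 kcal/mol
(b) as written (HCN(g) already on the reactant side): -160.5 kcal/mol
(c) reversed (reverse to put CH3NO2(l) on the product side): +169.5 kcal/mol
Combining the equations, ΔH°rxn = (1)·(+21.6) + (1)·(-160.5) + (-1)·(-169.5) = 30.6 kcal/mol

ΔH°rxn = 30.6 kcal/mol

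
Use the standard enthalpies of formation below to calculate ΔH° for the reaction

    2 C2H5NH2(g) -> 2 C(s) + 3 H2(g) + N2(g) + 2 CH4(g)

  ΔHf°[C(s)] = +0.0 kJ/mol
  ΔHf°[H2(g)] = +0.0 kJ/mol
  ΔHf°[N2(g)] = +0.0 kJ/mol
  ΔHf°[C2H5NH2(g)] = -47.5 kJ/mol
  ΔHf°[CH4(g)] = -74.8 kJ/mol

Products: 2·(+0.0) + 3·(+0.0) + 1·(+0.0) + 2·(-74.8) = -149.6
Reactants: 2·(-47.5) = -95.0
ΔH° = (-149.6) − (-95.0) = -54.6 kJ/mol

ΔH° = -54.6 kJ/mol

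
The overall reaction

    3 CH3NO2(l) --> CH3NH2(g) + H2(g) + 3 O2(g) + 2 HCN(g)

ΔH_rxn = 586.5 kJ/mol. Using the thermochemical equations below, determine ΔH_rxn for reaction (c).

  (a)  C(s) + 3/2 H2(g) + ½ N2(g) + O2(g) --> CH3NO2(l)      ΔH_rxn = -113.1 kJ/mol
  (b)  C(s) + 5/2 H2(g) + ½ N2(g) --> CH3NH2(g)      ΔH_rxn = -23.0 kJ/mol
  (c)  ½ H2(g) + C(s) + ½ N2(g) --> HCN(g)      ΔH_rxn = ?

(a) reversed and × 3: (-3)·(-113.1) = +339.3 kJ/mol
(b) as written: -23.0 kJ/mol
(c) × 2: contributes 2·x
+586.5 = (+339.3) + (-23.0) + 2·x
x = (+586.5 − (+316.3)) / (2) = 135.1 kJ/mol

ΔH_rxn = 135.1 kJ/mol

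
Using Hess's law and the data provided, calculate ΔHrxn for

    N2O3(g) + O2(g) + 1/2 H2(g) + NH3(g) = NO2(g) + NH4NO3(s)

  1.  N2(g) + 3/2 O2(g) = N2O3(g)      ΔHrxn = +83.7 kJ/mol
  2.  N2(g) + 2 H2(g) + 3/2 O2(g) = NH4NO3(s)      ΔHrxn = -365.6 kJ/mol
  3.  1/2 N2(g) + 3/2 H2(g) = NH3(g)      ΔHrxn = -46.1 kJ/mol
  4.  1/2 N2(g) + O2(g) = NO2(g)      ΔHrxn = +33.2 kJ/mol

eq. 1 reversed (reverse to put N2O3(g) on the reactant side): -83.7 kJ/mol
eq. 2 as written (NH4NO3(s) already on the product side): -365.6 kJ/mol
eq. 3 reversed (reverse to put NH3(g) on the reactant side): +46.1 kJ/mol
eq. 4 as written (NO2(g) already on the product side): +33.2 kJ/mol
ΔHrxn = (-1)·(+83.7) + (1)·(-365.6) + (-1)·(-46.1) + (1)·(+33.2) = -370.0 kJ/mol

ΔHrxn = -370.0 kJ/mol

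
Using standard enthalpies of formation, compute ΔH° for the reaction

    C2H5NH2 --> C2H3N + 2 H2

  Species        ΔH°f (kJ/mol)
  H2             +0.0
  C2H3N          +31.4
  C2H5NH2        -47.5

Products: 1·(+31.4) + 2·(+0.0) = +31.4
Reactants: 1·(-47.5) = -47.5
ΔH° = (+31.4) − (-47.5) = 78.9 kJ/mol

ΔH° = 78.9 kJ/mol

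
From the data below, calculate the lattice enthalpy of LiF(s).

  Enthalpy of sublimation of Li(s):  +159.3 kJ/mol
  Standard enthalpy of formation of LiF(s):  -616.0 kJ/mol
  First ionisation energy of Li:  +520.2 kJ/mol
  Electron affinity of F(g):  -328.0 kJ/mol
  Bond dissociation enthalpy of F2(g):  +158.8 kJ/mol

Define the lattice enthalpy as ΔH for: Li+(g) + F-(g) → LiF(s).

U = -1046.9 kJ/mol

ΔHf° = 1·ΔHsub + 1·(ΣIE) + 1/2·D(F2) + 1·EA + U
-616.0 = 1·(+159.3) + 1·(+520.2) + 1/2·(+158.8) + 1·(-328.0) + U
U = -616.0 − (+430.9) = -1046.9 kJ/mol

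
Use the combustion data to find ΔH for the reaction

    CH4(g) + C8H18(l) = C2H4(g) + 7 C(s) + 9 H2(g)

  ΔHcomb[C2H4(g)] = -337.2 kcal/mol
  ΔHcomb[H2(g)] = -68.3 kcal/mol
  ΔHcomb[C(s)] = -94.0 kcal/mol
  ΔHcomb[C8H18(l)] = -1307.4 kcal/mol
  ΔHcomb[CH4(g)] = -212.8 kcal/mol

Using ΔH = Σ nΔHc°(reactants) − Σ nΔHc°(products):
= [1·(-212.8) + 1·(-1307.4)] − [1·(-337.2) + 7·(-94.0) + 9·(-68.3)]
= 89.7 kcal/mol

ΔH = 89.7 kcal/mol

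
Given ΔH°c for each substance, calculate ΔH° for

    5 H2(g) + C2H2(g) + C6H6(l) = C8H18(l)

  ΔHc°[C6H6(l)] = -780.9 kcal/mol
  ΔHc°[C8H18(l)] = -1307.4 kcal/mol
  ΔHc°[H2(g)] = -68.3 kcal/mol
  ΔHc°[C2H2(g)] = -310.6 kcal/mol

Using ΔH = Σ nΔHc°(reactants) − Σ nΔHc°(products):
= [5·(-68.3) + 1·(-310.6) + 1·(-780.9)] − [1·(-1307.4)]
= -125.6 kcal/mol

ΔH° = -125.6 kcal/mol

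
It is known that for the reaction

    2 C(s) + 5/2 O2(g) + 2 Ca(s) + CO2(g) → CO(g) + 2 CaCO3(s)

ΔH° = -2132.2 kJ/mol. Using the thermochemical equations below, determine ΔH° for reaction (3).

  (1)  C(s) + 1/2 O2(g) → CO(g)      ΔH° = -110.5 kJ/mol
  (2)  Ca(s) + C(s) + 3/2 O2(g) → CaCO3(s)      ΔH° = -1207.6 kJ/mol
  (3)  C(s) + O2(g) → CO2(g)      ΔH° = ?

(1) as written: -110.5 kJ/mol
(2) × 2: (2)·(-1207.6) = -2415.2 kJ/mol
(3) reversed: contributes −x
-2132.2 = (-110.5) + (-2415.2) − x
x = (-2132.2 − (-2525.7)) / (-1) = -393.5 kJ/mol

ΔH° = -393.5 kJ/mol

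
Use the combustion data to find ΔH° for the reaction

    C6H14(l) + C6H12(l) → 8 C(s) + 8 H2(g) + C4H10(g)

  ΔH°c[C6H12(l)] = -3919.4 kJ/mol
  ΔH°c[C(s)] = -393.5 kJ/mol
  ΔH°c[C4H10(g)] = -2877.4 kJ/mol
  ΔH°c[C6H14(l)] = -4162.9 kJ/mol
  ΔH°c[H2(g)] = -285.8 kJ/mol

ΔH° = 229.5 kJ/mol

With combustion enthalpies, reactants minus products:
= [1·(-4162.9) + 1·(-3919.4)] − [8·(-393.5) + 8·(-285.8) + 1·(-2877.4)]
= 229.5 kJ/mol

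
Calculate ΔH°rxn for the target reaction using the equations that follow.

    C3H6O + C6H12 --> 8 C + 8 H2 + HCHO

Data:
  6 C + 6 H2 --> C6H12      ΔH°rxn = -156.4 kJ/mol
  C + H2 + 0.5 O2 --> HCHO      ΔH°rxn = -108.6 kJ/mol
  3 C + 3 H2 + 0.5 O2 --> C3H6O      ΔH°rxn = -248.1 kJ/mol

ΔH°rxn = 295.9 kJ/mol

equation 1 reversed (reverse to put C6H12 on the reactant side): +156.4 kJ/mol
equation 2 as written (HCHO already on the product side): -108.6 kJ/mol
equation 3 reversed (C3H6O must end up as a reactant): +248.1 kJ/mol
Combining the equations, ΔH°rxn = (+156.4) + (-108.6) + (+248.1) = 295.9 kJ/mol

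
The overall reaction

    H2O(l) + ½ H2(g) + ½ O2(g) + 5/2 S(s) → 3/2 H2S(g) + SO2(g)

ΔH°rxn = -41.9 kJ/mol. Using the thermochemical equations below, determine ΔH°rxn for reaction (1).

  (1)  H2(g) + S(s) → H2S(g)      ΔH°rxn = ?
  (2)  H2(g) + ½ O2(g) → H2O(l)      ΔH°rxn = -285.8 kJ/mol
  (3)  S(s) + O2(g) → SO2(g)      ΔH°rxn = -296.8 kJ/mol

ΔH°rxn = -20.6 kJ/mol

(1) × 3/2: contributes 3/2·x
(2) reversed: +285.8 kJ/mol
(3) as written: -296.8 kJ/mol
-41.9 = (+285.8) + (-296.8) + 3/2·x
x = (-41.9 − (-11.0)) / (3/2) = -20.6 kJ/mol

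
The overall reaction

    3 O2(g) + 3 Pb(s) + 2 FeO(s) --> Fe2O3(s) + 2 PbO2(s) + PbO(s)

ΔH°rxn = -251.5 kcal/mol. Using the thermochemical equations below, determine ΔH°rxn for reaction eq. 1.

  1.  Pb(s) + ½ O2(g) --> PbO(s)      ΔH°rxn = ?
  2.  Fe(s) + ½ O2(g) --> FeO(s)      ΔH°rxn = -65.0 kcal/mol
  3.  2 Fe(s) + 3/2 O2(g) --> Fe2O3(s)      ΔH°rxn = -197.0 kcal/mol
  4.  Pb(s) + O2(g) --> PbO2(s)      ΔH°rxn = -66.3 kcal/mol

ΔH°rxn = -51.9 kcal/mol

eq. 1 as written: contributes x
eq. 2 reversed and × 2: (-2)·(-65.0) = +130.0 kcal/mol
eq. 3 as written: -197.0 kcal/mol
eq. 4 × 2: (2)·(-66.3) = -132.6 kcal/mol
-251.5 = (+130.0) + (-197.0) + (-132.6) + x
x = (-251.5 − (-199.6)) / (1) = -51.9 kcal/mol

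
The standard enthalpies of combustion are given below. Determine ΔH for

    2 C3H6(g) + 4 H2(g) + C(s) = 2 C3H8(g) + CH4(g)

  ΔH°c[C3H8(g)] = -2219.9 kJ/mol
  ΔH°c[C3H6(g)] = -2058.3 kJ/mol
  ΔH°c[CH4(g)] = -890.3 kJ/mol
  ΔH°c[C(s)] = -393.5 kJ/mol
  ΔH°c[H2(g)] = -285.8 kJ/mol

With combustion enthalpies, reactants minus products:
= [2·(-2058.3) + 4·(-285.8) + 1·(-393.5)] − [2·(-2219.9) + 1·(-890.3)]
= -323.2 kJ/mol

ΔH = -323.2 kJ/mol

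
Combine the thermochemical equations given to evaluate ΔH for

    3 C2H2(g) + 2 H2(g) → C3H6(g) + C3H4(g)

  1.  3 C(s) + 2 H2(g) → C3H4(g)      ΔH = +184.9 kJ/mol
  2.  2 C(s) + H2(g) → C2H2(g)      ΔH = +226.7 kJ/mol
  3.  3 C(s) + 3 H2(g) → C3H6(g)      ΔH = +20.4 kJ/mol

ΔH = -474.8 kJ/mol

eq. 1 as written (C3H4(g) already on the product side): +184.9 kJ/mol
eq. 2 reversed and × 3 (C2H2(g) must end up as a reactant; ×3 to match 3 C2H2(g) in the target): (-3)·(+226.7) = -680.1 kJ/mol
eq. 3 as written (C3H6(g) already on the product side): +20.4 kJ/mol
Summing the manipulated equations, ΔH = (+184.9) + (-680.1) + (+20.4) = -474.8 kJ/mol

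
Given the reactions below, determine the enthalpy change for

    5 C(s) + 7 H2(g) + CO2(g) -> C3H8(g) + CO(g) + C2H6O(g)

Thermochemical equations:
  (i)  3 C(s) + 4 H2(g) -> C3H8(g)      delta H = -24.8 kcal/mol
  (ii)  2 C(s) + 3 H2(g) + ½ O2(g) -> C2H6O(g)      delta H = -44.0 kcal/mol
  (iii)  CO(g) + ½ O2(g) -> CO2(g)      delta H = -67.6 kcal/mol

(i) as written (C3H8(g) already on the product side): -24.8 kcal/mol
(ii) as written (C2H6O(g) already on the product side): -44.0 kcal/mol
(iii) reversed (reverse to put CO(g) on the product side): +67.6 kcal/mol
delta H = (-24.8) + (-44.0) + (+67.6) = -1.2 kcal/mol

delta H = -1.2 kcal/mol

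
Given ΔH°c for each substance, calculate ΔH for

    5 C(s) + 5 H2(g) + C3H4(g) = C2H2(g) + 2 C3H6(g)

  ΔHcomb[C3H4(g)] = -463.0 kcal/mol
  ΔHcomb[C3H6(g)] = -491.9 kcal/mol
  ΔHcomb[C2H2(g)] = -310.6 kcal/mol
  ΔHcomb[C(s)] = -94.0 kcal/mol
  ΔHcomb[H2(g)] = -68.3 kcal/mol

With combustion enthalpies, reactants minus products:
= [5·(-94.0) + 5·(-68.3) + 1·(-463.0)] − [1·(-310.6) + 2·(-491.9)]
= 19.9 kcal/mol

ΔH = 19.9 kcal/mol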